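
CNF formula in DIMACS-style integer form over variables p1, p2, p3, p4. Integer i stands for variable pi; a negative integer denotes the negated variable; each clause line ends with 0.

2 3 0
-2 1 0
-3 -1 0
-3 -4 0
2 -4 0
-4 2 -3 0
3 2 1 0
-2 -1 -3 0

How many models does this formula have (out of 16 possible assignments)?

The models are:
  p1=F p2=F p3=T p4=F
  p1=T p2=T p3=F p4=F
  p1=T p2=T p3=F p4=T
Count: 3.

3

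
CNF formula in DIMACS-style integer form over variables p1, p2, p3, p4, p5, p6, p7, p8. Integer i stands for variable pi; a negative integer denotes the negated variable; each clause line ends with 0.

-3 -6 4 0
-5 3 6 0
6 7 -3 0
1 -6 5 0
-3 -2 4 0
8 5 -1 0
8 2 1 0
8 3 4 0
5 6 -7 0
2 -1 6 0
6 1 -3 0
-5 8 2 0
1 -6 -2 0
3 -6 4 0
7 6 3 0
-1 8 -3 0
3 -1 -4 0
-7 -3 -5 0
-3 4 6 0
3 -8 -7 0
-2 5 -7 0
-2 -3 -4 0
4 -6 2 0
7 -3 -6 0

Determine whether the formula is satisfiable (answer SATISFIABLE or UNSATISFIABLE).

Branch on p1: take p1 = True.
Try p2 = False.
  then p6 is forced to True.
  then p4 is forced to True.
  then p3 is forced to True.
  then p8 is forced to True.
  then p7 is forced to True.
  then p5 is forced to False.
So p1=T, p2=F, p3=T, p4=T, p5=F, p6=T, p7=T, p8=T is a satisfying assignment.

SATISFIABLE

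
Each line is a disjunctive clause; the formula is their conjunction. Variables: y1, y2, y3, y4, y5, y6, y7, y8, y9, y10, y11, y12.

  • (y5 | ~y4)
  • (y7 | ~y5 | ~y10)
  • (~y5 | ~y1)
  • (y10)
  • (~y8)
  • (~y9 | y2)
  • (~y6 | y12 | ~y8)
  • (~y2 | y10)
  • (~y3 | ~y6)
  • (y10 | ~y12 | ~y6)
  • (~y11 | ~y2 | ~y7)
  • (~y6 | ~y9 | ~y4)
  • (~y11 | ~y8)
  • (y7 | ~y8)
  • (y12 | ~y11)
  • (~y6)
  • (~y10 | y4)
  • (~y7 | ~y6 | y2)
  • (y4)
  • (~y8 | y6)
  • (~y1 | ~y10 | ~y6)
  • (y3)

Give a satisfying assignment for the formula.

y1=0, y2=1, y3=1, y4=1, y5=1, y6=0, y7=1, y8=0, y9=1, y10=1, y11=0, y12=1

Check each clause:
  1. (~y4 | y5) — y5 is true.
  2. (y7 | ~y10 | ~y5) — y7 is true.
  3. (~y5 | ~y1) — ~y1 is true.
  4. (y10) — y10 is true.
  5. (~y8) — ~y8 is true.
  6. (~y9 | y2) — y2 is true.
  7. (y12 | ~y6 | ~y8) — ~y8 is true.
  8. (y10 | ~y2) — y10 is true.
  9. (~y6 | ~y3) — ~y6 is true.
  10. (~y6 | ~y12 | y10) — y10 is true.
  11. (~y2 | ~y11 | ~y7) — ~y11 is true.
  12. (~y6 | ~y4 | ~y9) — ~y6 is true.
  13. (~y11 | ~y8) — ~y8 is true.
  14. (~y8 | y7) — ~y8 is true.
  15. (y12 | ~y11) — y12 is true.
  16. (~y6) — ~y6 is true.
  17. (~y10 | y4) — y4 is true.
  18. (~y7 | y2 | ~y6) — y2 is true.
  19. (y4) — y4 is true.
  20. (~y8 | y6) — ~y8 is true.
  21. (~y1 | ~y10 | ~y6) — ~y6 is true.
  22. (y3) — y3 is true.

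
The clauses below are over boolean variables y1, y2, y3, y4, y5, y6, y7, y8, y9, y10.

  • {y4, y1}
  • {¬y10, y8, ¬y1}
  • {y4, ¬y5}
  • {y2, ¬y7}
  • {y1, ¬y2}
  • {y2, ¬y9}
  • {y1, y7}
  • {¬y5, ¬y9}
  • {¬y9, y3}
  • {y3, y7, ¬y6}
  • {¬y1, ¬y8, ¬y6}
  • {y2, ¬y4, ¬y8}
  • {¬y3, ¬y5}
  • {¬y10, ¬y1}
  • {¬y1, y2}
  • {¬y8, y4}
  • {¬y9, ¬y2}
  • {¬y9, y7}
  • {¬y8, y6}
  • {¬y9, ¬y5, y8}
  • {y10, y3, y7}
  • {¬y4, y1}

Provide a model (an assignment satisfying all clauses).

y5 occurs only negated in the remaining clauses — set y5 = False.
Pure literal: y9 appears only negated; assign y9 = False.
Branch on y1: take y1 = True.
  then y10 is forced to False.
  then y2 is forced to True.
For the remaining variables, y3 = True, y4 = False, y6 = False, y7 = False, y8 = False works.
Every clause has at least one true literal under this assignment.
Check each clause:
  1. {y1, y4} — y1 is true.
  2. {¬y1, y8, ¬y10} — ¬y10 is true.
  3. {¬y5, y4} — ¬y5 is true.
  4. {y2, ¬y7} — ¬y7 is true.
  5. {¬y2, y1} — y1 is true.
  6. {y2, ¬y9} — y2 is true.
  7. {y7, y1} — y1 is true.
  8. {¬y9, ¬y5} — ¬y5 is true.
  9. {y3, ¬y9} — y3 is true.
  10. {y7, y3, ¬y6} — ¬y6 is true.
  11. {¬y8, ¬y6, ¬y1} — ¬y8 is true.
  12. {y2, ¬y8, ¬y4} — ¬y8 is true.
  13. {¬y3, ¬y5} — ¬y5 is true.
  14. {¬y1, ¬y10} — ¬y10 is true.
  15. {y2, ¬y1} — y2 is true.
  16. {¬y8, y4} — ¬y8 is true.
  17. {¬y2, ¬y9} — ¬y9 is true.
  18. {¬y9, y7} — ¬y9 is true.
  19. {y6, ¬y8} — ¬y8 is true.
  20. {¬y9, y8, ¬y5} — ¬y5 is true.
  21. {y7, y10, y3} — y3 is true.
  22. {¬y4, y1} — y1 is true.

y1=True, y2=True, y3=True, y4=False, y5=False, y6=False, y7=False, y8=False, y9=False, y10=False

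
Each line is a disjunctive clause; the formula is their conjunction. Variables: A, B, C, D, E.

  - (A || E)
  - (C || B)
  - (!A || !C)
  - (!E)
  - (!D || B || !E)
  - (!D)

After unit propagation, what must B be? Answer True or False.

(!E) stands alone — E = False.
From (E || A) and E = False: A = True.
(!C || !A) with A = True leaves only !C, so C = False.
In (B || C), C is now false; B must hold, so B = True.

True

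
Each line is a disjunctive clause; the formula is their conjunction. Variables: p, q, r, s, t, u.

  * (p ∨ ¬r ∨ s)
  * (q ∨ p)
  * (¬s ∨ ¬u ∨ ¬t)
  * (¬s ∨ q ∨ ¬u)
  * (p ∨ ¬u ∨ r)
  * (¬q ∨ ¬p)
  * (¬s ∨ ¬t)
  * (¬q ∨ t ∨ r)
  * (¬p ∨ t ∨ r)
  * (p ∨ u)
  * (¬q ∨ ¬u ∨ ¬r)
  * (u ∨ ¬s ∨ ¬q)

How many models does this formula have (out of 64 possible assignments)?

Satisfying assignments:
  p=T q=F r=F s=F t=T u=F
  p=T q=F r=F s=F t=T u=T
  p=T q=F r=T s=F t=F u=F
  p=T q=F r=T s=F t=F u=T
  p=T q=F r=T s=F t=T u=F
  p=T q=F r=T s=F t=T u=T
  p=T q=F r=T s=T t=F u=F
Count: 7.

7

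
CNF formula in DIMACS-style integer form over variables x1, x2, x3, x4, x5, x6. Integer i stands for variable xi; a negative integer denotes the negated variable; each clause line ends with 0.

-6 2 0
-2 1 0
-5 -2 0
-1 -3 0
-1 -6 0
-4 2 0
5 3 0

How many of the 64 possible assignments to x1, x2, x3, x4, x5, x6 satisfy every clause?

4

The models are:
  x1=0 x2=0 x3=0 x4=0 x5=1 x6=0
  x1=0 x2=0 x3=1 x4=0 x5=0 x6=0
  x1=0 x2=0 x3=1 x4=0 x5=1 x6=0
  x1=1 x2=0 x3=0 x4=0 x5=1 x6=0
That's 4 in total.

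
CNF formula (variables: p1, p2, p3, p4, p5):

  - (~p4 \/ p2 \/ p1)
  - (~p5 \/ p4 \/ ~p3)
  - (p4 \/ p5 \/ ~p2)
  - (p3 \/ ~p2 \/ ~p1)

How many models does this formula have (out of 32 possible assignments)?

Case analysis on p2 and p4:
  p2=1, p4=1: p5 free; 3 ways for (p1,p3) × 2^1 = 6.
  p2=1, p4=0: remaining (p1,p3,p5) ∈ {(0,0,1)} — 1.
  p2=0, p4=1: remaining (p1,p3,p5) ∈ {(1,0,0); (1,0,1); (1,1,0); (1,1,1)} — 4.
  p2=0, p4=0: p1 free; 3 ways for (p3,p5) × 2^1 = 6.
Total: 6 + 1 + 4 + 6 = 17.

17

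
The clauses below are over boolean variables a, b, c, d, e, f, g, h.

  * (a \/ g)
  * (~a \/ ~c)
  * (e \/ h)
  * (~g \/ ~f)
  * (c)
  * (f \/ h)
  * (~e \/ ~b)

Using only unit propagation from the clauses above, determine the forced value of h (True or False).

True

(c) is a unit clause: c = True.
From (~c \/ ~a) and c = True: a = False.
(a \/ g): since a = False, the clause reduces to (g). g = True.
In (~f \/ ~g), ~g is now false; ~f must hold, so f = False.
From (f \/ h) and f = False: h = True.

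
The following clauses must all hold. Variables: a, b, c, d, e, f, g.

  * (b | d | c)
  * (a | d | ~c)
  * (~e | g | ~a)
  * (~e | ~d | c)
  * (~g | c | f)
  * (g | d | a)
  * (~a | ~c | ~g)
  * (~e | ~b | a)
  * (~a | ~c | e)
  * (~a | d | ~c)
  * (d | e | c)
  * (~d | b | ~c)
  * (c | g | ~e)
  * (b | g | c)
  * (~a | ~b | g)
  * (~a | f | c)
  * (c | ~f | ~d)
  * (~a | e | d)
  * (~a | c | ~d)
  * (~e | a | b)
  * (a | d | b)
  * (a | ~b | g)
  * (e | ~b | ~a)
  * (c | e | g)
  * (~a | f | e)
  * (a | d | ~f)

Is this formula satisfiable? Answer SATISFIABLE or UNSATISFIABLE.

Branch on a: take a = False.
Branch on b: take b = True.
  then e is forced to False.
  then g is forced to True.
Try c = True.
  then d is forced to True.
f is now unconstrained; take f = True.
Every clause has at least one true literal under this assignment.
So a = False, b = True, c = True, d = True, e = False, f = True, g = True is a satisfying assignment.

SATISFIABLE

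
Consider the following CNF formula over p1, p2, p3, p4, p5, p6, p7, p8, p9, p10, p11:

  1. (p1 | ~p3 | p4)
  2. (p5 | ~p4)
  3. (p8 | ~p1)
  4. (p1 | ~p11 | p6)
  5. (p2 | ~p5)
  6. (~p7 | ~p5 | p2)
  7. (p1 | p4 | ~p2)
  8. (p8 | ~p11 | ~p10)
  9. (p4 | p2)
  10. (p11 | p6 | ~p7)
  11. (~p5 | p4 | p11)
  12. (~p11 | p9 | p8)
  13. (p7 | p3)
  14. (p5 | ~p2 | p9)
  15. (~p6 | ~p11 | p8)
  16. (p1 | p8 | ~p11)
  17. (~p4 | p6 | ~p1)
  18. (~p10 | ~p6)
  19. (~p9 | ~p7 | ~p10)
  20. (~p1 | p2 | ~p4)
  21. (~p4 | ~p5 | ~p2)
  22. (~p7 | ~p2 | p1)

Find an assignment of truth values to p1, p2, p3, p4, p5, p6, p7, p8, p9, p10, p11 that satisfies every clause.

p1=T  p2=T  p3=T  p4=F  p5=F  p6=T  p7=T  p8=T  p9=T  p10=F  p11=F

Check each clause:
  1. (~p3 | p4 | p1) — p1 is true.
  2. (~p4 | p5) — ~p4 is true.
  3. (p8 | ~p1) — p8 is true.
  4. (p1 | p6 | ~p11) — p1 is true.
  5. (p2 | ~p5) — p2 is true.
  6. (~p5 | p2 | ~p7) — p2 is true.
  7. (~p2 | p4 | p1) — p1 is true.
  8. (~p10 | p8 | ~p11) — p8 is true.
  9. (p2 | p4) — p2 is true.
  10. (p6 | ~p7 | p11) — p6 is true.
  11. (p4 | p11 | ~p5) — ~p5 is true.
  12. (p9 | ~p11 | p8) — p8 is true.
  13. (p7 | p3) — p3 is true.
  14. (p9 | p5 | ~p2) — p9 is true.
  15. (~p11 | ~p6 | p8) — p8 is true.
  16. (p8 | p1 | ~p11) — p8 is true.
  17. (~p1 | ~p4 | p6) — ~p4 is true.
  18. (~p10 | ~p6) — ~p10 is true.
  19. (~p7 | ~p9 | ~p10) — ~p10 is true.
  20. (~p4 | p2 | ~p1) — p2 is true.
  21. (~p4 | ~p2 | ~p5) — ~p5 is true.
  22. (~p2 | p1 | ~p7) — p1 is true.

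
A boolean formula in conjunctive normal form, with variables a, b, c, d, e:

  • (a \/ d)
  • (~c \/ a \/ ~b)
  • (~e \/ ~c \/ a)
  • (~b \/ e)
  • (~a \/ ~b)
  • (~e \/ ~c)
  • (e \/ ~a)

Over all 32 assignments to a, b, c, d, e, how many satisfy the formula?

6

The models are:
  a=F b=F c=F d=T e=F
  a=F b=F c=F d=T e=T
  a=F b=F c=T d=T e=F
  a=F b=T c=F d=T e=T
  a=T b=F c=F d=F e=T
  a=T b=F c=F d=T e=T
That's 6 in total.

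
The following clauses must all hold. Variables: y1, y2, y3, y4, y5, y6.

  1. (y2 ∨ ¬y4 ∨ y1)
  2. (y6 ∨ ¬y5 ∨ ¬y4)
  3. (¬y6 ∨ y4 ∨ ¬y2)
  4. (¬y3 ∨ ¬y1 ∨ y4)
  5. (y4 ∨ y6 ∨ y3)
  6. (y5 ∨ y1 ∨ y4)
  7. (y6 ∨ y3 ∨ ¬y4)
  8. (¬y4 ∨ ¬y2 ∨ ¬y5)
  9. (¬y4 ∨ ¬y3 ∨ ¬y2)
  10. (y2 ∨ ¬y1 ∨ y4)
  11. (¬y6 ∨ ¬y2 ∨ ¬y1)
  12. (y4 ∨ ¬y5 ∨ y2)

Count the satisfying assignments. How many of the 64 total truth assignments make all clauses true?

Case analysis on y4 and y2:
  y4=1, y2=1: remaining (y1,y3,y5,y6) ∈ {(0,0,0,1)} — 1.
  y4=1, y2=0: 5 of the 16 assignments to (y1,y3,y5,y6) work.
  y4=0, y2=1: remaining (y1,y3,y5,y6) ∈ {(0,1,1,0)} — 1.
  y4=0, y2=0: a clause becomes empty — 0.
Total: 1 + 5 + 1 + 0 = 7.

7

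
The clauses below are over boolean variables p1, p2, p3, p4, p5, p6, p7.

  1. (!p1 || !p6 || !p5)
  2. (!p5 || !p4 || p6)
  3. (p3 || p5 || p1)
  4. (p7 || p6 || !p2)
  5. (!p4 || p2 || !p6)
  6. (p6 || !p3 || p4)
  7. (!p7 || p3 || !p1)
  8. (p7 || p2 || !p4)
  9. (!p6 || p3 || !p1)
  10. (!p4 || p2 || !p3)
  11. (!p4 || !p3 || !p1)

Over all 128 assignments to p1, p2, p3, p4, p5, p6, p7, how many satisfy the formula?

28

Split on p3, then p4.
  p3=1, p4=1: 5 of the 32 assignments to (p1,p2,p5,p6,p7) work.
  p3=1, p4=0: p2, p7 free; 3 ways for (p1,p5,p6) × 2^2 = 12.
  p3=0, p4=1: remaining (p1,p2,p5,p6,p7) ∈ {(0,1,1,1,0); (0,1,1,1,1)} — 2.
  p3=0, p4=0: 9 of the 32 assignments to (p1,p2,p5,p6,p7) work.
Total: 5 + 12 + 2 + 9 = 28.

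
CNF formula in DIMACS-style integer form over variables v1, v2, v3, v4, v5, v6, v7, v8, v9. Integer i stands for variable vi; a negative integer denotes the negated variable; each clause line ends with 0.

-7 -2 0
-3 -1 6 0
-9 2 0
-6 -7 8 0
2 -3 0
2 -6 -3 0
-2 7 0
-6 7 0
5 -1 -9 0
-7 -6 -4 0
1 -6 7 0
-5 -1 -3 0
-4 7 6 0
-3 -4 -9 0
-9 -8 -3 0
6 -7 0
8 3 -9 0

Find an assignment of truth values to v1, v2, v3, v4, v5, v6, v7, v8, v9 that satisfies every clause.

v1=False, v2=False, v3=False, v4=False, v5=False, v6=False, v7=False, v8=True, v9=False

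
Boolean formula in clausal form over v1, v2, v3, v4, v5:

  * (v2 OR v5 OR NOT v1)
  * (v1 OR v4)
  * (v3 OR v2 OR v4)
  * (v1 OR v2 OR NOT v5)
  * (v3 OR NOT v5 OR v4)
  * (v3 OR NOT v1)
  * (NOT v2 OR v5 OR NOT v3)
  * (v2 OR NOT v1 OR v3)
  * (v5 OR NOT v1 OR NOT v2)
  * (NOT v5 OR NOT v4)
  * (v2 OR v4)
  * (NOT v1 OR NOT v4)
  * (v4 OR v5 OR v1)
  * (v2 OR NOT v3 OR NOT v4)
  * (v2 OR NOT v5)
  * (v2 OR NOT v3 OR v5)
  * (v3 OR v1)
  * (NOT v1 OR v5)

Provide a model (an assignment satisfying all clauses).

v1=T, v2=T, v3=T, v4=F, v5=T

Try v1 = True.
  then v3 is forced to True.
  then v4 is forced to False.
  then v2 is forced to True.
  then v5 is forced to True.
Every clause has at least one true literal under this assignment.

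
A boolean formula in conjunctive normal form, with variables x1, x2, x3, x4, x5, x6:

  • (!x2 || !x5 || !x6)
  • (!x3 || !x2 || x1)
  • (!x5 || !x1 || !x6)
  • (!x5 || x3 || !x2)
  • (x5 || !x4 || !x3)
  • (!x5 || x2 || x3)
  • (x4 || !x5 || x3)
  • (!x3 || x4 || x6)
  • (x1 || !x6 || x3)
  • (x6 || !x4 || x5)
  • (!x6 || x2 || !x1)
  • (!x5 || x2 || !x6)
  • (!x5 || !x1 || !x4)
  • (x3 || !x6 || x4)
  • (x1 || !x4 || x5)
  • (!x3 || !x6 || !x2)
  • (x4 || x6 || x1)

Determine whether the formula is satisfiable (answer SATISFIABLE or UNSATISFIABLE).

SATISFIABLE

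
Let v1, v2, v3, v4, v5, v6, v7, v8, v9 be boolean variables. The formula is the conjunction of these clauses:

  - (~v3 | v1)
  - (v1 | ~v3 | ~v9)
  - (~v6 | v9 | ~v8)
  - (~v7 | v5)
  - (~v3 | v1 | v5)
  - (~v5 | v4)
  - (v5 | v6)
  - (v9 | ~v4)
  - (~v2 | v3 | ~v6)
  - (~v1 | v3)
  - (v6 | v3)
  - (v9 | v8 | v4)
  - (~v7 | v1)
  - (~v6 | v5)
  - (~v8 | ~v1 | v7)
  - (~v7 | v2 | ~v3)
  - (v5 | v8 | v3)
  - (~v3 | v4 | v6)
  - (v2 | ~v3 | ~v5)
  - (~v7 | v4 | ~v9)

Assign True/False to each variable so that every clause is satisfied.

v1 = F, v2 = F, v3 = F, v4 = T, v5 = T, v6 = T, v7 = F, v8 = T, v9 = T

Check each clause:
  1. (v1 | ~v3) — ~v3 is true.
  2. (~v3 | v1 | ~v9) — ~v3 is true.
  3. (v9 | ~v6 | ~v8) — v9 is true.
  4. (v5 | ~v7) — ~v7 is true.
  5. (v1 | ~v3 | v5) — v5 is true.
  6. (v4 | ~v5) — v4 is true.
  7. (v5 | v6) — v5 is true.
  8. (v9 | ~v4) — v9 is true.
  9. (v3 | ~v2 | ~v6) — ~v2 is true.
  10. (~v1 | v3) — ~v1 is true.
  11. (v6 | v3) — v6 is true.
  12. (v4 | v9 | v8) — v8 is true.
  13. (v1 | ~v7) — ~v7 is true.
  14. (v5 | ~v6) — v5 is true.
  15. (~v1 | v7 | ~v8) — ~v1 is true.
  16. (~v3 | ~v7 | v2) — ~v7 is true.
  17. (v3 | v8 | v5) — v8 is true.
  18. (v6 | v4 | ~v3) — v4 is true.
  19. (~v3 | v2 | ~v5) — ~v3 is true.
  20. (v4 | ~v7 | ~v9) — ~v7 is true.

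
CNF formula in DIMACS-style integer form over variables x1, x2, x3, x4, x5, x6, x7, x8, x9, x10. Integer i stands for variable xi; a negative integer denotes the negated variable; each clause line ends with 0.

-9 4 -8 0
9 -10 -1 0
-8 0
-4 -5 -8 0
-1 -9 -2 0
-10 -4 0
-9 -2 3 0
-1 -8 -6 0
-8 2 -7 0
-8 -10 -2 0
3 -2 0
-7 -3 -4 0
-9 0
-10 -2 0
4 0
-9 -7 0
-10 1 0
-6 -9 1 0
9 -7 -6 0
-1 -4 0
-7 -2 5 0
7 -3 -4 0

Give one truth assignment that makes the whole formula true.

The clause (NOT x8) is unit: x8 must be False.
The clause (NOT x9) is unit: x9 must be False.
Unit propagation: (x4) forces x4 = True.
(NOT x10) is a unit clause, so x10 = False.
The clause (NOT x1) is unit: x1 must be False.
x2 occurs only negated in the remaining clauses — set x2 = False.
Pure literal: x6 appears only negated; assign x6 = False.
Set x3 = False and propagate.
x5, x7 are now unconstrained; take x5 = False, x7 = True.
Every clause has at least one true literal under this assignment.

x1=False  x2=False  x3=False  x4=True  x5=False  x6=False  x7=True  x8=False  x9=False  x10=False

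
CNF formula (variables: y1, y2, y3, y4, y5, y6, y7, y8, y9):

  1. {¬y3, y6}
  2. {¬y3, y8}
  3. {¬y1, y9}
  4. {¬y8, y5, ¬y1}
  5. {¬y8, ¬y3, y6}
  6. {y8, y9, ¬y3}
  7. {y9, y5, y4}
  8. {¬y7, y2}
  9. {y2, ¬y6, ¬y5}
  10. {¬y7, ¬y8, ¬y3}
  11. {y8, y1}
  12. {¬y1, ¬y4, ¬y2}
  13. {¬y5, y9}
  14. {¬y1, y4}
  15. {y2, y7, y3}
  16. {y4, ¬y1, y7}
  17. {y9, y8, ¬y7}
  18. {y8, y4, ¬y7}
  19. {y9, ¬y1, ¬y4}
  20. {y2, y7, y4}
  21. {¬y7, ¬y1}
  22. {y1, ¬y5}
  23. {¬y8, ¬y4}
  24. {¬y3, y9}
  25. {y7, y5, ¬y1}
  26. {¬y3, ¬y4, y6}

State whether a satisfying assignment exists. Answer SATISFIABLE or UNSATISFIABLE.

SATISFIABLE

Pure literal: y9 appears only positively; assign y9 = True.
Set y1 = False and propagate.
  then y8 is forced to True.
  then y5 is forced to False.
  then y4 is forced to False.
The remaining clauses are satisfied by y2 = True, y3 = False, y6 = False, y7 = True.
So y1=F, y2=T, y3=F, y4=F, y5=F, y6=F, y7=T, y8=T, y9=T is a satisfying assignment.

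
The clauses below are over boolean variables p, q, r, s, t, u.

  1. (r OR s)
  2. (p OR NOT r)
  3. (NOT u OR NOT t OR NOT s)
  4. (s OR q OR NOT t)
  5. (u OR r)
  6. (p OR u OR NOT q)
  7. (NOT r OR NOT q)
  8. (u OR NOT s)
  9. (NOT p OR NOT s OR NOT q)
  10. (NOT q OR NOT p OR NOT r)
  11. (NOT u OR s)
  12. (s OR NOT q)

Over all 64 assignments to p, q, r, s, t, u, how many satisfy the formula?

5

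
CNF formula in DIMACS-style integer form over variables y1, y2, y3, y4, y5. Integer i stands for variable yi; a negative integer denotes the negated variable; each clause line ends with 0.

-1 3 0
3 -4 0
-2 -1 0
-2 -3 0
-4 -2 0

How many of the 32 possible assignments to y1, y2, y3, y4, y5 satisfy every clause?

12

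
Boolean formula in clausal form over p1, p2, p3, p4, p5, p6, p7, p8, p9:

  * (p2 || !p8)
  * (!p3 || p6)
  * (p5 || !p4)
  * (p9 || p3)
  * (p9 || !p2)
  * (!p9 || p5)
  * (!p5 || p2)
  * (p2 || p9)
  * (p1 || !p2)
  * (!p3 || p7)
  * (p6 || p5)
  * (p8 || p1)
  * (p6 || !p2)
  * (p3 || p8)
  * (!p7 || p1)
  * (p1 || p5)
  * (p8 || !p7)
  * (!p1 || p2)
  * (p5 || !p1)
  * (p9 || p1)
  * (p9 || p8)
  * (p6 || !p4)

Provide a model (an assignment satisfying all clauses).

Pure literal: p4 appears only negated; assign p4 = False.
p6 occurs only positively in the remaining clauses — set p6 = True.
Try p1 = True.
  then p2 is forced to True.
  then p9 is forced to True.
  then p5 is forced to True.
The remaining clauses are satisfied by p3 = False, p7 = False, p8 = True.

p1=T, p2=T, p3=F, p4=F, p5=T, p6=T, p7=F, p8=T, p9=T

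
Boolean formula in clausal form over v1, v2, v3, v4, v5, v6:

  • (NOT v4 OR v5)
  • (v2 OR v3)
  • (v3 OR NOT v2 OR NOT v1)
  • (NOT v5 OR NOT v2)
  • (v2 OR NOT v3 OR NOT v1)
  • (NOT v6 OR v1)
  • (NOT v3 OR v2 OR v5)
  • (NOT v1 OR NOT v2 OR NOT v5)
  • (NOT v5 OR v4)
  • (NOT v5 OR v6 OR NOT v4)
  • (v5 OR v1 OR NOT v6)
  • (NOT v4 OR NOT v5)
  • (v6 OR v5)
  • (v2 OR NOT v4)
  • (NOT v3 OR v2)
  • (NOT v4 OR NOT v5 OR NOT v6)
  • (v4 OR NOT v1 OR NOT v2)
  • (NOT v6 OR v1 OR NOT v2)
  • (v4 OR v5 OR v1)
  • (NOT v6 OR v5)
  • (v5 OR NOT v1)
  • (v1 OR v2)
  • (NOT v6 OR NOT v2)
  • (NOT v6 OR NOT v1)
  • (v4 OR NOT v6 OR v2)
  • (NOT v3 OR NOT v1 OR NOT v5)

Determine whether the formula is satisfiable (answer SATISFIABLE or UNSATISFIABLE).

UNSATISFIABLE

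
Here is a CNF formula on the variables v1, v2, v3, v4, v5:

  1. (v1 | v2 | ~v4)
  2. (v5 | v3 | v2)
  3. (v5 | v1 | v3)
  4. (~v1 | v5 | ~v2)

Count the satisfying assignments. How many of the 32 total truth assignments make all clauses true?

Case analysis on v1 and v2:
  v1=T, v2=T: remaining (v3,v4,v5) ∈ {(F,F,T); (F,T,T); (T,F,T); (T,T,T)} — 4.
  v1=T, v2=F: v4 free; 3 ways for (v3,v5) × 2^1 = 6.
  v1=F, v2=T: v4 free; 3 ways for (v3,v5) × 2^1 = 6.
  v1=F, v2=F: remaining (v3,v4,v5) ∈ {(F,F,T); (T,F,F); (T,F,T)} — 3.
Total: 4 + 6 + 6 + 3 = 19.

19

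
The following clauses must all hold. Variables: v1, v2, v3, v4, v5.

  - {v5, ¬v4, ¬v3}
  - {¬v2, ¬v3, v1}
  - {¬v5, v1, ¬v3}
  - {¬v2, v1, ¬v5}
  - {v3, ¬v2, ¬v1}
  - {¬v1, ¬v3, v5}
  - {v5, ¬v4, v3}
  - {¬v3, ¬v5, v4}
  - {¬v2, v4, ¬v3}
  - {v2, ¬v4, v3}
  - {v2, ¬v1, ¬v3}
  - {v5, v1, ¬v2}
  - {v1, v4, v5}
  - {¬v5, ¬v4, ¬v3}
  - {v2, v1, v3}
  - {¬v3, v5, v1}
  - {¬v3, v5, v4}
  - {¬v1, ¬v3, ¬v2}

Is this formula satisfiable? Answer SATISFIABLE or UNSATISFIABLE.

Branch on v1: take v1 = True.
For the remaining variables, v2 = False, v3 = False, v4 = False, v5 = False works.
So v1 = 1, v2 = 0, v3 = 0, v4 = 0, v5 = 0 is a satisfying assignment.

SATISFIABLE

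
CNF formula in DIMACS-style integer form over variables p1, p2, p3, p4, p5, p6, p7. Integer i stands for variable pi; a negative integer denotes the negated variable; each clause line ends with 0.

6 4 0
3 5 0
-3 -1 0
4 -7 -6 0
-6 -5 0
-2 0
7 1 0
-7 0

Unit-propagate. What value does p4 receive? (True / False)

Unit clause (~p2) sets p2 = False.
Unit clause (~p7) sets p7 = False.
(p1 | p7): since p7 = False, the clause reduces to (p1). p1 = True.
(~p1 | ~p3) with p1 = True leaves only ~p3, so p3 = False.
From (p5 | p3) and p3 = False: p5 = True.
From (~p5 | ~p6) and p5 = True: p6 = False.
From (p6 | p4) and p6 = False: p4 = True.

True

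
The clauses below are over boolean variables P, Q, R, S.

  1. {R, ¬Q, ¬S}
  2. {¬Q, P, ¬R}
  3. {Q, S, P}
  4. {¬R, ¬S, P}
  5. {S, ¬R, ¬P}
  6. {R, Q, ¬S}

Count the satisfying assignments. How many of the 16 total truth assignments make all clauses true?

5

The models are:
  P=F Q=T R=F S=F
  P=T Q=F R=F S=F
  P=T Q=F R=T S=T
  P=T Q=T R=F S=F
  P=T Q=T R=T S=T
Count: 5.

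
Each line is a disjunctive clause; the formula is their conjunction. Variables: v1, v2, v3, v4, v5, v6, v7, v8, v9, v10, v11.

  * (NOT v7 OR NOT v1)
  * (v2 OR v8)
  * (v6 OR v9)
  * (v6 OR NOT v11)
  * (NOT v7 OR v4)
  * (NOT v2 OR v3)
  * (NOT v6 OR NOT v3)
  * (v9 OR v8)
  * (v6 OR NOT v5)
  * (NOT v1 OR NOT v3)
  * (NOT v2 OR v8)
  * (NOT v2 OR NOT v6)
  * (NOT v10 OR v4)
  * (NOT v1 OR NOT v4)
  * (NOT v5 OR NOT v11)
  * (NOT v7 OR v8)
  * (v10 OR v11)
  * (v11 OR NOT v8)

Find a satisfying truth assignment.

v1=0, v2=0, v3=0, v4=0, v5=0, v6=1, v7=0, v8=1, v9=1, v10=0, v11=1

Check each clause:
  1. (NOT v1 OR NOT v7) — NOT v7 is true.
  2. (v2 OR v8) — v8 is true.
  3. (v6 OR v9) — v9 is true.
  4. (NOT v11 OR v6) — v6 is true.
  5. (NOT v7 OR v4) — NOT v7 is true.
  6. (NOT v2 OR v3) — NOT v2 is true.
  7. (NOT v3 OR NOT v6) — NOT v3 is true.
  8. (v8 OR v9) — v8 is true.
  9. (NOT v5 OR v6) — NOT v5 is true.
  10. (NOT v1 OR NOT v3) — NOT v3 is true.
  11. (v8 OR NOT v2) — v8 is true.
  12. (NOT v6 OR NOT v2) — NOT v2 is true.
  13. (NOT v10 OR v4) — NOT v10 is true.
  14. (NOT v1 OR NOT v4) — NOT v4 is true.
  15. (NOT v5 OR NOT v11) — NOT v5 is true.
  16. (NOT v7 OR v8) — v8 is true.
  17. (v10 OR v11) — v11 is true.
  18. (v11 OR NOT v8) — v11 is true.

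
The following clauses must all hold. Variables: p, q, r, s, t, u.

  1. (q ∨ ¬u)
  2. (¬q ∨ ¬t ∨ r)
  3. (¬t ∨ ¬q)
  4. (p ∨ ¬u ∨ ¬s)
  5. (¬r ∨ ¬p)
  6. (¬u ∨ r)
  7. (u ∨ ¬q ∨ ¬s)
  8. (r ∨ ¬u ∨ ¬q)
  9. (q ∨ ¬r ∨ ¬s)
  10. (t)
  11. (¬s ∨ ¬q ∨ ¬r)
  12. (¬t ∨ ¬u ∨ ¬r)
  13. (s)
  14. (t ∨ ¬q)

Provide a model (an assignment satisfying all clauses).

p = True, q = False, r = False, s = True, t = True, u = False

Check each clause:
  1. (¬u ∨ q) — ¬u is true.
  2. (r ∨ ¬q ∨ ¬t) — ¬q is true.
  3. (¬q ∨ ¬t) — ¬q is true.
  4. (p ∨ ¬s ∨ ¬u) — p is true.
  5. (¬r ∨ ¬p) — ¬r is true.
  6. (r ∨ ¬u) — ¬u is true.
  7. (¬q ∨ u ∨ ¬s) — ¬q is true.
  8. (¬u ∨ r ∨ ¬q) — ¬u is true.
  9. (¬s ∨ ¬r ∨ q) — ¬r is true.
  10. (t) — t is true.
  11. (¬s ∨ ¬r ∨ ¬q) — ¬r is true.
  12. (¬r ∨ ¬t ∨ ¬u) — ¬u is true.
  13. (s) — s is true.
  14. (¬q ∨ t) — t is true.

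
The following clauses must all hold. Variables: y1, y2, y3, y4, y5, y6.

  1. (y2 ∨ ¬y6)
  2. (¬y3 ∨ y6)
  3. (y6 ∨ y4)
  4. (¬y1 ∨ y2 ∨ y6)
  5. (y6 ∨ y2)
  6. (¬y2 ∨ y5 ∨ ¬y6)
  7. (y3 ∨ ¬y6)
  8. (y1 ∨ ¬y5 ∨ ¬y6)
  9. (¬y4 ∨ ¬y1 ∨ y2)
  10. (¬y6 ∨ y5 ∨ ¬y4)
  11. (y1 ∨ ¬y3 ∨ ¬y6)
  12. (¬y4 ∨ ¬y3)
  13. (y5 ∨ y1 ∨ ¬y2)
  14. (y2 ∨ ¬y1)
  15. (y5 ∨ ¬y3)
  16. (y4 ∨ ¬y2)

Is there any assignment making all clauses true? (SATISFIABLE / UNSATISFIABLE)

Try y1 = False.
The remaining clauses are satisfied by y2 = True, y3 = False, y4 = True, y5 = True, y6 = False.
So y1=F, y2=T, y3=F, y4=T, y5=T, y6=F is a satisfying assignment.

SATISFIABLE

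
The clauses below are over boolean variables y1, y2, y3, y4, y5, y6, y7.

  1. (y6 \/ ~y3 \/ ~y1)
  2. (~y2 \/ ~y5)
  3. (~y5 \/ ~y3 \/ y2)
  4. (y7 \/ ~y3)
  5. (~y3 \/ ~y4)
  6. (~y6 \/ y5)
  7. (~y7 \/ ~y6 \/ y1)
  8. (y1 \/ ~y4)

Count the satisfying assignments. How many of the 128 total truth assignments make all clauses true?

25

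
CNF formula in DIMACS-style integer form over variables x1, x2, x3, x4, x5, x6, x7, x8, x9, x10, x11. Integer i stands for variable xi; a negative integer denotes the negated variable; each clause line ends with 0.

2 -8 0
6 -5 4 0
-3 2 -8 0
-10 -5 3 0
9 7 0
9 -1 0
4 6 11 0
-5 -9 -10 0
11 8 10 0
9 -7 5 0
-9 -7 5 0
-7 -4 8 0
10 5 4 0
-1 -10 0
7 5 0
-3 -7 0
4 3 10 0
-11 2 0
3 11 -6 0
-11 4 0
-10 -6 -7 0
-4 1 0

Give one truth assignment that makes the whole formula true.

x1=T, x2=T, x3=T, x4=F, x5=T, x6=T, x7=F, x8=T, x9=T, x10=F, x11=F

x2 occurs only positively in the remaining clauses — set x2 = True.
Set x1 = True and propagate.
  then x9 is forced to True.
  then x10 is forced to False.
Branch on x3: take x3 = True.
  then x7 is forced to False.
  then x5 is forced to True.
For the remaining variables, x4 = False, x6 = True, x8 = True, x11 = False works.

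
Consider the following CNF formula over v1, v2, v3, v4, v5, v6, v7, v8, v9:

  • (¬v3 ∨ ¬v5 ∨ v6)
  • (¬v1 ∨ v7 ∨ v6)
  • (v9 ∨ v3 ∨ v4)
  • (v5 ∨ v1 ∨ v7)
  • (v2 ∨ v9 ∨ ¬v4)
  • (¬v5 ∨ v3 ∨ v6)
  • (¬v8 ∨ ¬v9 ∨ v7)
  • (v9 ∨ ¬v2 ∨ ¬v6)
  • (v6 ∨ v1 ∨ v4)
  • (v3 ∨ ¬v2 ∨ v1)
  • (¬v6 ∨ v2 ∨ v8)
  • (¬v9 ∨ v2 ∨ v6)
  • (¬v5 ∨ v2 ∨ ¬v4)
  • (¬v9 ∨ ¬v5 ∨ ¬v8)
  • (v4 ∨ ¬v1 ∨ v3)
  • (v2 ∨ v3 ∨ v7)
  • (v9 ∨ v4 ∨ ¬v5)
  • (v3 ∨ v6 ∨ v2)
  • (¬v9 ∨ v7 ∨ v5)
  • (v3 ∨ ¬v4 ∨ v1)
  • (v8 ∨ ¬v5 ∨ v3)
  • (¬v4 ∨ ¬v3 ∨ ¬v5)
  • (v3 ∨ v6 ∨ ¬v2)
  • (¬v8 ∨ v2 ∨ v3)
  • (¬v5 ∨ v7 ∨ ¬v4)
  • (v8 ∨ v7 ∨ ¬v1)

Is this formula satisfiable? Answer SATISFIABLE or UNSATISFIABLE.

Pure literal: v7 appears only positively; assign v7 = True.
Try v1 = True.
Set v2 = False and propagate.
The remaining clauses are satisfied by v3 = True, v4 = False, v5 = False, v6 = False, v8 = False, v9 = False.
So v1 = True, v2 = False, v3 = True, v4 = False, v5 = False, v6 = False, v7 = True, v8 = False, v9 = False is a satisfying assignment.

SATISFIABLE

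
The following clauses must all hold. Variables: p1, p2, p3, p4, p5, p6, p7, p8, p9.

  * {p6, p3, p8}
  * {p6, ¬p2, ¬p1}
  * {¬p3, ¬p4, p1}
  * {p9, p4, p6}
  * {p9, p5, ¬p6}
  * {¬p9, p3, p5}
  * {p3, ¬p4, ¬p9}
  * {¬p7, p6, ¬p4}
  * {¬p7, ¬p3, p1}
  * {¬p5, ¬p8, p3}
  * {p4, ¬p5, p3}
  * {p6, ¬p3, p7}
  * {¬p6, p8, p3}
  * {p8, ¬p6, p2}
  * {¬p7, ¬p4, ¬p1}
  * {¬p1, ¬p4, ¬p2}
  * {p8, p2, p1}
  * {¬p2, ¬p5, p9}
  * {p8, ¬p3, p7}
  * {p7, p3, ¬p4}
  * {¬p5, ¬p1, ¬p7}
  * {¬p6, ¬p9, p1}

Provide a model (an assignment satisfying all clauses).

Try p1 = False.
Branch on p2: take p2 = False.
  then p8 is forced to True.
Set p3 = True and propagate.
  then p4 is forced to False.
  then p7 is forced to False.
  then p6 is forced to True.
  then p9 is forced to False.
  then p5 is forced to True.

p1=F  p2=F  p3=T  p4=F  p5=T  p6=T  p7=F  p8=T  p9=F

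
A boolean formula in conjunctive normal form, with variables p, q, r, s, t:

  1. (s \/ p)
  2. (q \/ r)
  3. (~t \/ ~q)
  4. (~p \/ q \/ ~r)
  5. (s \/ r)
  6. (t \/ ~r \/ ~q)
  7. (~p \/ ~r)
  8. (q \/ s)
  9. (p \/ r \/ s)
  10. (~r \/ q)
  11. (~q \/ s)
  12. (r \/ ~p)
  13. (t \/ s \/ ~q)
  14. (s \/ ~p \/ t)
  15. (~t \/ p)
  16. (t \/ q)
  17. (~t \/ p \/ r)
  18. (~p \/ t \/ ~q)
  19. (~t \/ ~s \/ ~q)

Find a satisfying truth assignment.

Set p = False and propagate.
  then s is forced to True.
  then t is forced to False.
  then q is forced to True.
  then r is forced to False.

p = F, q = T, r = F, s = T, t = F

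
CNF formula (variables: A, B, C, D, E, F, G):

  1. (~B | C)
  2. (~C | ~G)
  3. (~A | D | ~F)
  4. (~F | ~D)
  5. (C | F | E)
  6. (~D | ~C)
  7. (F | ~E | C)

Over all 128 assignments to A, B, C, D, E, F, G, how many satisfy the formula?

16

Split on C, then F.
  C=T, F=T: remaining (A,B,D,E,G) ∈ {(F,F,F,F,F); (F,F,F,T,F); (F,T,F,F,F); (F,T,F,T,F)} — 4.
  C=T, F=F: forces D=F; G=F; A, B, E free → 2^3 = 8.
  C=F, F=T: remaining (A,B,D,E,G) ∈ {(F,F,F,F,F); (F,F,F,F,T); (F,F,F,T,F); (F,F,F,T,T)} — 4.
  C=F, F=F: a clause becomes empty — 0.
Total: 4 + 8 + 4 + 0 = 16.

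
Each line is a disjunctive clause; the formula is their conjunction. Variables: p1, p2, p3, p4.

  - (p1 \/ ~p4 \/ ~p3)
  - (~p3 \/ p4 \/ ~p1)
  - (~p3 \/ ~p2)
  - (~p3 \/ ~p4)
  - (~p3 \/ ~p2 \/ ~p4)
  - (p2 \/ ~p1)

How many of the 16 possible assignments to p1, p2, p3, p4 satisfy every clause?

Satisfying assignments:
  p1=F p2=F p3=F p4=F
  p1=F p2=F p3=F p4=T
  p1=F p2=F p3=T p4=F
  p1=F p2=T p3=F p4=F
  p1=F p2=T p3=F p4=T
  p1=T p2=T p3=F p4=F
  p1=T p2=T p3=F p4=T
Count: 7.

7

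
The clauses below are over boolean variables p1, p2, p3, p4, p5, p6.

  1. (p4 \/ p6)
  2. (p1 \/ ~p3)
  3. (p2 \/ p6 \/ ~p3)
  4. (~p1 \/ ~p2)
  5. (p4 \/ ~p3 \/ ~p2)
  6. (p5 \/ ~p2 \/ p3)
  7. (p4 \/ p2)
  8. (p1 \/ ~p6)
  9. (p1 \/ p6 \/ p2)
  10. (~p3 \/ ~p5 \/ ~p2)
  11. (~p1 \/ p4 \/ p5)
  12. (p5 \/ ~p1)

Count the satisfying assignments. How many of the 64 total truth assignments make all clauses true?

4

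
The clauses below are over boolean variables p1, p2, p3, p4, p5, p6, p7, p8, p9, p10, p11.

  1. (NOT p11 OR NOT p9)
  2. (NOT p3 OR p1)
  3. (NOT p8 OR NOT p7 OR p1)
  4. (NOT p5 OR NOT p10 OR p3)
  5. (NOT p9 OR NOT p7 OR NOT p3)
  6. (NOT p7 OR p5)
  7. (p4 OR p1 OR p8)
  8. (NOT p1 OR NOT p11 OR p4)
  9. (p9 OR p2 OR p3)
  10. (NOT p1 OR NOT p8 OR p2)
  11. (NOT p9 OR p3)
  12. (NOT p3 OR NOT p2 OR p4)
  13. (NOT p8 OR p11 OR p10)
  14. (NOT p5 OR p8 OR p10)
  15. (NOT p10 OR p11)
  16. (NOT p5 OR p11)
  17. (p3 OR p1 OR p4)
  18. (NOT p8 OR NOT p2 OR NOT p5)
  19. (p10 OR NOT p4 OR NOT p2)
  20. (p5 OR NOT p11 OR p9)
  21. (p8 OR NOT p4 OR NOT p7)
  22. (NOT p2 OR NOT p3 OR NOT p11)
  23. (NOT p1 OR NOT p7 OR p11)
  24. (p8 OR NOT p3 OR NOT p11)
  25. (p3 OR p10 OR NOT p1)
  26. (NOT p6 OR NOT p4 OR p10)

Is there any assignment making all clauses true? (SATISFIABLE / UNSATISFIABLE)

SATISFIABLE

p7 occurs only negated in the remaining clauses — set p7 = False.
Set p1 = True and propagate.
Try p2 = False.
  then p8 is forced to False.
For the remaining variables, p3 = True, p4 = False, p5 = False, p6 = True, p9 = False, p10 = False, p11 = False works.
So p1=T, p2=F, p3=T, p4=F, p5=F, p6=T, p7=F, p8=F, p9=F, p10=F, p11=F is a satisfying assignment.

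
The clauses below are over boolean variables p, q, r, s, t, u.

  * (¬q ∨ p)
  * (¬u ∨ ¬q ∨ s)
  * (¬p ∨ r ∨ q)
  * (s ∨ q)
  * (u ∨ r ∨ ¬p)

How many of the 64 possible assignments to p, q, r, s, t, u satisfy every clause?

20

Split on q, then p.
  q=T, p=T: t free; 4 ways for (r,s,u) × 2^1 = 8.
  q=T, p=F: a clause becomes empty — 0.
  q=F, p=T: remaining (r,s,t,u) ∈ {(T,T,F,F); (T,T,F,T); (T,T,T,F); (T,T,T,T)} — 4.
  q=F, p=F: forces s=T; r, t, u free → 2^3 = 8.
Total: 8 + 0 + 4 + 8 = 20.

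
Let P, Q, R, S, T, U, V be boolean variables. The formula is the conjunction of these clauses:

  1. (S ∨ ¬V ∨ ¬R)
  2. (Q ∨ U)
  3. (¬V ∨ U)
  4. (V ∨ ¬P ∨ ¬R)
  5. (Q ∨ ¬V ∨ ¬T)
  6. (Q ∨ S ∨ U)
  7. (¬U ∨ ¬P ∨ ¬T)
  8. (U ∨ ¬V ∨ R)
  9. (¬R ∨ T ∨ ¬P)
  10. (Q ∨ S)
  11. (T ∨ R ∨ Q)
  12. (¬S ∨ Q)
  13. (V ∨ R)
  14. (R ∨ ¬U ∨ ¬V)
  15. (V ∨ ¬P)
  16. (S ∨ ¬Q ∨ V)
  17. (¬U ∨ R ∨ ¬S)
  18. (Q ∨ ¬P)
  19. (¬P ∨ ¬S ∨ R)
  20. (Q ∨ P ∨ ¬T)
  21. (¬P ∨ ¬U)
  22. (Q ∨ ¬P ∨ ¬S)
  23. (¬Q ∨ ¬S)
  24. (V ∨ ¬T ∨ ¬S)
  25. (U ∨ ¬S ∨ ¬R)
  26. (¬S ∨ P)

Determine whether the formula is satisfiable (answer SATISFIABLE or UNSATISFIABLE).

UNSATISFIABLE

S = True:
  propagation gives Q=True; an empty clause results — contradiction.
S = False:
  propagation gives Q=True, V=True, R=False, U=True; an empty clause results — contradiction.
Every branch closes, so no satisfying assignment exists.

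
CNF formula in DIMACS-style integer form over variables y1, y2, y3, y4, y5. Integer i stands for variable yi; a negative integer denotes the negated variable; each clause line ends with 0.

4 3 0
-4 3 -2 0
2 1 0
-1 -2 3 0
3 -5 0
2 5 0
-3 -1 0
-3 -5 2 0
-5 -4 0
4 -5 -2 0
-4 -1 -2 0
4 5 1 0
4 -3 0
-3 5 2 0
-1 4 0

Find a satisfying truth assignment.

y1=False  y2=True  y3=True  y4=True  y5=False

Try y1 = False.
  then y2 is forced to True.
For the remaining variables, y3 = True, y4 = True, y5 = False works.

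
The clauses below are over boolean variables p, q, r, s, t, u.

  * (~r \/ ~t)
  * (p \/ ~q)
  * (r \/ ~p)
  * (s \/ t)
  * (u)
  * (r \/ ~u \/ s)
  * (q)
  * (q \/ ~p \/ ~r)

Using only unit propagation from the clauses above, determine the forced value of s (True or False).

True

(u) is a unit clause: u = True.
(q) is a unit clause: q = True.
(p \/ ~q): since q = True, the clause reduces to (p). p = True.
(~p \/ r): since p = True, the clause reduces to (r). r = True.
(~r \/ ~t): since r = True, the clause reduces to (~t). t = False.
(s \/ t): since t = False, the clause reduces to (s). s = True.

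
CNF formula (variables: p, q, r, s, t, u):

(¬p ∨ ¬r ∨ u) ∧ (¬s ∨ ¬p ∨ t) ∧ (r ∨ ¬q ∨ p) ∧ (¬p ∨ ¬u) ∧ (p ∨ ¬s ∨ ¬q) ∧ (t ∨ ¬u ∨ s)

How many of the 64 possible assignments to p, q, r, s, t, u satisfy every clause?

Split on p, then s.
  p=1, s=1: remaining (q,r,t,u) ∈ {(0,0,1,0); (1,0,1,0)} — 2.
  p=1, s=0: remaining (q,r,t,u) ∈ {(0,0,0,0); (0,0,1,0); (1,0,0,0); (1,0,1,0)} — 4.
  p=0, s=1: forces q=0; r, t, u free → 2^3 = 8.
  p=0, s=0: 9 of the 16 assignments to (q,r,t,u) work.
Total: 2 + 4 + 8 + 9 = 23.

23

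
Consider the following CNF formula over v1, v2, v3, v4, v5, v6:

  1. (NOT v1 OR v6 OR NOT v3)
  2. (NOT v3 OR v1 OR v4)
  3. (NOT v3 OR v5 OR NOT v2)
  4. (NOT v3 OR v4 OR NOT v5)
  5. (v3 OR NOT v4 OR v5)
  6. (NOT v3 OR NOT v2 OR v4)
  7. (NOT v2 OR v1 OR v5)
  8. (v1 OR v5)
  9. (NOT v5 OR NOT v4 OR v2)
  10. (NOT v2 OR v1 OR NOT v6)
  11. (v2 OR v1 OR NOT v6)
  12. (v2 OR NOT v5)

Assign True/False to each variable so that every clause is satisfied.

v1=0, v2=1, v3=0, v4=1, v5=1, v6=0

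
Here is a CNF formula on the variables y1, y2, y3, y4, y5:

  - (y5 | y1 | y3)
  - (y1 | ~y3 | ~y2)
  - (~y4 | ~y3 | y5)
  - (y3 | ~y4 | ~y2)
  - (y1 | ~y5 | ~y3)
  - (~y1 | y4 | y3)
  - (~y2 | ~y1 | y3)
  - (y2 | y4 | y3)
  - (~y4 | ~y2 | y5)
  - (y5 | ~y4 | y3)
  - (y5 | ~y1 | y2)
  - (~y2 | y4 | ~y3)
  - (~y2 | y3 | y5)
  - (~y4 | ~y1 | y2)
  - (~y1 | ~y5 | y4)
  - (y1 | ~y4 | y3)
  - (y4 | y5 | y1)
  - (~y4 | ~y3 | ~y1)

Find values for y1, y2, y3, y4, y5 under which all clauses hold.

y1 = False  y2 = True  y3 = False  y4 = False  y5 = True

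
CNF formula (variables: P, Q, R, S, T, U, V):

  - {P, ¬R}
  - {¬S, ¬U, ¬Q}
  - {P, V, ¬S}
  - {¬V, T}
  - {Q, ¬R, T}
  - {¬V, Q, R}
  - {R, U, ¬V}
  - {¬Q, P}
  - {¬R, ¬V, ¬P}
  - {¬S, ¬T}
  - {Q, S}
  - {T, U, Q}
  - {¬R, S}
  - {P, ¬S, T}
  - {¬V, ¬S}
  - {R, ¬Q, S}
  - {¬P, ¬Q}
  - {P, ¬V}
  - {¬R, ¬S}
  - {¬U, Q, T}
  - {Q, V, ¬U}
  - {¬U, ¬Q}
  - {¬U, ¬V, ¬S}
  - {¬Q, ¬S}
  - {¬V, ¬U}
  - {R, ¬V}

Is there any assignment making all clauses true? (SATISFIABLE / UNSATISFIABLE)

Q = True:
  propagation gives P=True; an empty clause results — contradiction.
Q = False:
  propagation gives S=True, T=False, V=False, P=True; an empty clause results — contradiction.
Every branch closes, so no satisfying assignment exists.

UNSATISFIABLE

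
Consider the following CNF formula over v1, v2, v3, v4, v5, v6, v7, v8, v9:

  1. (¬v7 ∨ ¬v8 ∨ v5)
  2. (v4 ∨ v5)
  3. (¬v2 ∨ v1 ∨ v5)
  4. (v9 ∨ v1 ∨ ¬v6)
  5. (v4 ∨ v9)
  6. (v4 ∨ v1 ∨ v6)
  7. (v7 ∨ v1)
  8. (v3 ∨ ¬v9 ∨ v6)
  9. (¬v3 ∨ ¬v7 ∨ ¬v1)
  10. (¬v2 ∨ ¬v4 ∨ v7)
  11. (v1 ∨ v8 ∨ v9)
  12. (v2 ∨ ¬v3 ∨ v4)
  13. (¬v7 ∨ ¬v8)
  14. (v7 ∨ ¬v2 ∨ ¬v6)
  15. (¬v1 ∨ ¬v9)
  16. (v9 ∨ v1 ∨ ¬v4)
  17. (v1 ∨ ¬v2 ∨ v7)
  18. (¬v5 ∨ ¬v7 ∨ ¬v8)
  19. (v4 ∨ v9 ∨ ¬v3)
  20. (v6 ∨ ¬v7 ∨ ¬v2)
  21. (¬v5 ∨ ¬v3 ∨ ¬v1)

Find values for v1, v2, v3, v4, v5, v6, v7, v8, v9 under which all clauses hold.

v1=True  v2=False  v3=True  v4=True  v5=False  v6=True  v7=False  v8=True  v9=False

Branch on v1: take v1 = True.
  then v9 is forced to False.
  then v4 is forced to True.
Branch on v2: take v2 = False.
For the remaining variables, v3 = True, v5 = False, v6 = True, v7 = False, v8 = True works.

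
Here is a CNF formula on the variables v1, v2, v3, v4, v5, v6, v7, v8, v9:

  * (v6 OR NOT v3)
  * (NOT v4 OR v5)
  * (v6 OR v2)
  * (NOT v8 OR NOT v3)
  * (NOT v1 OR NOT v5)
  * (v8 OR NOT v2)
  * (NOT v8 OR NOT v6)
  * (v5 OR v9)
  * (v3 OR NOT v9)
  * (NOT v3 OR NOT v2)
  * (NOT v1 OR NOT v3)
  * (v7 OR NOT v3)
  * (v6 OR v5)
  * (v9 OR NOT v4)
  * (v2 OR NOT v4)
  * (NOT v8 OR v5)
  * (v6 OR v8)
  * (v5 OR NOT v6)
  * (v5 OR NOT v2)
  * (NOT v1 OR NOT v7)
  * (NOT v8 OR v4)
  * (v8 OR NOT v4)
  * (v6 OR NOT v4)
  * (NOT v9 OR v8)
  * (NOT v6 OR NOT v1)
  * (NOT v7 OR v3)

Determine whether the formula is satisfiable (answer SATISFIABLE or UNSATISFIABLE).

v1 occurs only negated in the remaining clauses — set v1 = False.
Try v2 = False.
  then v6 is forced to True.
  then v8 is forced to False.
  then v4 is forced to False.
  then v5 is forced to True.
  then v9 is forced to False.
For the remaining variables, v3 = False, v7 = False works.
So v1=False, v2=False, v3=False, v4=False, v5=True, v6=True, v7=False, v8=False, v9=False is a satisfying assignment.

SATISFIABLE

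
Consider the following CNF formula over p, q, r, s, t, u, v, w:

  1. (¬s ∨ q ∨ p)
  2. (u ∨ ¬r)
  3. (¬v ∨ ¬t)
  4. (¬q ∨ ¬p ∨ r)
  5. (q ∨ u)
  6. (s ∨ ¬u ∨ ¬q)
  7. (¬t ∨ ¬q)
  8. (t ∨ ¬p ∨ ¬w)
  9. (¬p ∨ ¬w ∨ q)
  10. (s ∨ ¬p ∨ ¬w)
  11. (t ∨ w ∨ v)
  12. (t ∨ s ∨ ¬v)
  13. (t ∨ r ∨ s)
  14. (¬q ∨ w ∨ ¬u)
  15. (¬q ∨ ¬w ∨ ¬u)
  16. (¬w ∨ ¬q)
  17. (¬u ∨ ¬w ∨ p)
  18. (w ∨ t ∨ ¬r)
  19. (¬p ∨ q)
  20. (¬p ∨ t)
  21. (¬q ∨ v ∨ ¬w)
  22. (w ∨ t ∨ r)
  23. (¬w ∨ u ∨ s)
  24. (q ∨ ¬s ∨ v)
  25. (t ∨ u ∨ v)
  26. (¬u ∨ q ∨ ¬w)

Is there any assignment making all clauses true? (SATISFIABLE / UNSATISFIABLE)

SATISFIABLE

Branch on p: take p = False.
For the remaining variables, q = False, r = True, s = False, t = True, u = True, v = False, w = False works.
So p = False, q = False, r = True, s = False, t = True, u = True, v = False, w = False is a satisfying assignment.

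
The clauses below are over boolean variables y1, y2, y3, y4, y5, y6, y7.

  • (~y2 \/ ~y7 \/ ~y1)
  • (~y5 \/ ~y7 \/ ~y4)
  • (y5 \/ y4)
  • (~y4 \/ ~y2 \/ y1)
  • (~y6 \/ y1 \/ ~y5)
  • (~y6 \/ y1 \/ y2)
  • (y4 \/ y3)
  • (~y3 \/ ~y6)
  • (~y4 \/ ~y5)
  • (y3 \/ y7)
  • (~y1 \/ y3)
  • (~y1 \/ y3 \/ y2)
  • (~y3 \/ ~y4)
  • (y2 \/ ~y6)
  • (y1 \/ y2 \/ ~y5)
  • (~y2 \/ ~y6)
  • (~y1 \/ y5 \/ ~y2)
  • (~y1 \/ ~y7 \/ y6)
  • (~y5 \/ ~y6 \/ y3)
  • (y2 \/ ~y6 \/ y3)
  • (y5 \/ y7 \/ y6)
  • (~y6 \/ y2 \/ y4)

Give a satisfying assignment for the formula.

y1 = F, y2 = T, y3 = T, y4 = F, y5 = T, y6 = F, y7 = F

Try y1 = False.
The remaining clauses are satisfied by y2 = True, y3 = True, y4 = False, y5 = True, y6 = False, y7 = False.
Every clause has at least one true literal under this assignment.
Check each clause:
  1. (~y7 \/ ~y2 \/ ~y1) — ~y7 is true.
  2. (~y5 \/ ~y7 \/ ~y4) — ~y7 is true.
  3. (y4 \/ y5) — y5 is true.
  4. (~y4 \/ y1 \/ ~y2) — ~y4 is true.
  5. (~y6 \/ y1 \/ ~y5) — ~y6 is true.
  6. (y1 \/ ~y6 \/ y2) — ~y6 is true.
  7. (y4 \/ y3) — y3 is true.
  8. (~y6 \/ ~y3) — ~y6 is true.
  9. (~y4 \/ ~y5) — ~y4 is true.
  10. (y7 \/ y3) — y3 is true.
  11. (~y1 \/ y3) — y3 is true.
  12. (~y1 \/ y2 \/ y3) — y2 is true.
  13. (~y4 \/ ~y3) — ~y4 is true.
  14. (~y6 \/ y2) — ~y6 is true.
  15. (y2 \/ ~y5 \/ y1) — y2 is true.
  16. (~y2 \/ ~y6) — ~y6 is true.
  17. (~y1 \/ ~y2 \/ y5) — y5 is true.
  18. (~y1 \/ ~y7 \/ y6) — ~y7 is true.
  19. (~y6 \/ ~y5 \/ y3) — ~y6 is true.
  20. (y3 \/ ~y6 \/ y2) — y3 is true.
  21. (y5 \/ y6 \/ y7) — y5 is true.
  22. (y4 \/ y2 \/ ~y6) — y2 is true.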